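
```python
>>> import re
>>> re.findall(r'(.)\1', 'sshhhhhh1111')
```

After group 1 captures some text, `\1` only succeeds where that same text appears again.
Matches: at [0:2] match 'ss', group 1 = 's'; at [2:4] match 'hh', group 1 = 'h'; at [4:6] match 'hh', group 1 = 'h'; at [6:8] match 'hh', group 1 = 'h'; at [8:10] match '11', group 1 = '1'; ….
With a single group, `findall` returns only what that group captured — 6 items.

['s', 'h', 'h', 'h', '1', '1']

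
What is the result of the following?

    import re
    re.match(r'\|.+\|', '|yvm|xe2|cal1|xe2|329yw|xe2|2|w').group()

'|yvm|xe2|cal1|xe2|329yw|xe2|2|'

With `match`, the pattern is implicitly anchored at the beginning.
The match spans [0:30] → '|yvm|xe2|cal1|xe2|329yw|xe2|2|'.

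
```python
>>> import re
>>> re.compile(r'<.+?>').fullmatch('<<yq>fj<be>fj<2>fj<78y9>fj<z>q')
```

None

`fullmatch` succeeds only if the pattern covers the string from start to end.
Here the pattern can't cover the whole string, so the call returns None.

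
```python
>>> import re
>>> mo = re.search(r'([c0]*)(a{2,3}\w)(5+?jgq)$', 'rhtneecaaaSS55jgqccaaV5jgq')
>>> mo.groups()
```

The match spans [17:26] → 'ccaaV5jgq'.
Captured: group 1 = 'cc', group 2 = 'aaV', group 3 = '5jgq'.

('cc', 'aaV', '5jgq')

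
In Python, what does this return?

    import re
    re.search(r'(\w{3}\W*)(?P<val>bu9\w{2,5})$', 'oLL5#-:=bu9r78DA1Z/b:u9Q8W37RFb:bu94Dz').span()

(28, 38)

Pattern: exactly 3 of a word character, then zero or more of a non-word character (captured); then the literal 'bu9', then 2 to 5 of a word character (captured as 'val'); then anchored at the end.
`re.search` tries every starting position until one works.
The match spans [28:38] → 'RFb:bu94Dz'.
Captured: group 1 = 'RFb:', group 2 = 'bu94Dz'.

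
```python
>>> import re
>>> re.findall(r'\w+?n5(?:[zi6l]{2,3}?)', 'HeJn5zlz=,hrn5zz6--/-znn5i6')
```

['HeJn5zl', 'hrn5zz', 'znn5i6']

The pattern matches one or more of a word character (lazy), then the literal 'n5'; then 2 to 3 of one of [zi6l] (lazy) (non-capturing group).
Walking the string: at [0:7] → 'HeJn5zl'; at [10:16] → 'hrn5zz'; at [21:27] → 'znn5i6'.
`findall` yields the raw match text (3 of them) because the pattern has no groups.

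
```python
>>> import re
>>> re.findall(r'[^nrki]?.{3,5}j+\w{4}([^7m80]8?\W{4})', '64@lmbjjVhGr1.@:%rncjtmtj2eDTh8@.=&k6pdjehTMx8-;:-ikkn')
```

This matches optionally any character except [nrki], then 3 to 5 of any character; then one or more of a literal 'j', then exactly 4 of a word character; then any character except [7m80], then optionally a literal '8', then exactly 4 of a non-word character (captured).
Matches: at [0:17] match '64@lmbjjVhGr1.@:%', group 1 = '1.@:%'; at [19:35] match 'cjtmtj2eDTh8@.=&', group 1 = 'h8@.=&'; at [35:50] match 'k6pdjehTMx8-;:-', group 1 = 'x8-;:-'.
`findall` collects group 1 from each match (3 total).

['1.@:%', 'h8@.=&', 'x8-;:-']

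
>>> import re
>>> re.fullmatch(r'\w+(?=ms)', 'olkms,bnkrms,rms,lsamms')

None

The `(?=…)`/`(?<=…)` assertion just peeks at neighbouring text; it doesn't advance the match position.
`re.fullmatch` requires the pattern to consume the entire string.
Here the string isn't matched end-to-end, so the call returns None.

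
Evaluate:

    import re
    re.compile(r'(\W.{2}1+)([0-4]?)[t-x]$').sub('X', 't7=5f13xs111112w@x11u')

Each match is replaced by 'X'.

't7=5f13xs111112wX'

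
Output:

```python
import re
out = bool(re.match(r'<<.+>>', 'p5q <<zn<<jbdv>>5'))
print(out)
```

With `match`, the pattern is implicitly anchored at the beginning.
Here the pattern fails at index 0, so the call returns None, and `bool(None)` is False.

False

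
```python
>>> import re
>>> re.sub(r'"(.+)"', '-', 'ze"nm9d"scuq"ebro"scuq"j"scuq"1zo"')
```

'ze-'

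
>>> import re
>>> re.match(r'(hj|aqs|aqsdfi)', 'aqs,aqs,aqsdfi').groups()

('aqs',)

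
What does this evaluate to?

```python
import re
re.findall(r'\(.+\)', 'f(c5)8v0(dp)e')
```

No capturing groups, so `findall` returns the 1 full match string.

['(c5)8v0(dp)']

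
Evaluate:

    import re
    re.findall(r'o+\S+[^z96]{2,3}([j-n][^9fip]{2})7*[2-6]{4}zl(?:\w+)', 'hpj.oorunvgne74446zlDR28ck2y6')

['ne7']

One capturing group, so `findall` returns just the captured substring from the one match — 1 in all.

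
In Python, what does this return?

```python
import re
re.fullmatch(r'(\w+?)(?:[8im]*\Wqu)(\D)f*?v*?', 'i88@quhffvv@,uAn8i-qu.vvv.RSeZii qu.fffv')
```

None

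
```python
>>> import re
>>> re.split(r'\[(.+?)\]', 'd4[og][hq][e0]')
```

['d4', 'og', '', 'hq', '', 'e0', '']

The `?` after the quantifier makes it lazy — it takes as little as possible before letting the rest of the pattern try.
Matches to split on: at [2:6] → '[og]'; at [6:10] → '[hq]'; at [10:14] → '[e0]'.
Because the pattern has a capturing group, `split` also inserts each captured text between the pieces.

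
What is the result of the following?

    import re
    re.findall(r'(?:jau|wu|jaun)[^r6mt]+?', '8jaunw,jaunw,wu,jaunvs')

['jaun', 'jaun', 'wu,', 'jaun']

Alternation tries branches left to right and keeps the first one that lets the overall match succeed at that position.
Scanning left to right: at [1:5] → 'jaun'; at [7:11] → 'jaun'; at [13:16] → 'wu,'; at [16:20] → 'jaun'.
Since nothing is captured, `findall` lists the 4 matched substrings directly.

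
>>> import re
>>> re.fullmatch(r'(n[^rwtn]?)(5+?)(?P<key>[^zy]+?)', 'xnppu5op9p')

Pattern: the literal 'n', then optionally any character except [rwtn] (captured); then one or more of a literal '5' (lazy) (captured); then one or more of any character except [zy] (lazy) (captured as 'key').
For `fullmatch`, every character of the input must be accounted for by the pattern.
Here there's no way to consume every character, so the call returns None.

None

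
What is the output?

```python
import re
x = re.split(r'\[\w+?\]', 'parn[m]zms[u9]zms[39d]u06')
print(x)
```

Matches to split on: at [4:7] → '[m]'; at [10:14] → '[u9]'; at [17:22] → '[39d]'.
`split` removes every match and returns the 4 fragments in between.

['parn', 'zms', 'zms', 'u06']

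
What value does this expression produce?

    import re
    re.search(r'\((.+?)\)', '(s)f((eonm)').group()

'(s)'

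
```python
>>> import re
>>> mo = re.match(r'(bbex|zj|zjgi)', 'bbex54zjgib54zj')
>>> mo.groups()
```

('bbex',)

The match spans [0:4] → 'bbex'.
Captured: group 1 = 'bbex'.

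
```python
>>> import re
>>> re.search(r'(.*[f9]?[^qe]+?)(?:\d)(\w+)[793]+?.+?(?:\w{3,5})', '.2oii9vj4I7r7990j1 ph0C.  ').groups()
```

('.2oii9vj4I7r', '9')

The match spans [0:23] → '.2oii9vj4I7r7990j1 ph0C'.
Captured: group 1 = '.2oii9vj4I7r', group 2 = '9'.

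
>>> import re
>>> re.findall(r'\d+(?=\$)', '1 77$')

['77']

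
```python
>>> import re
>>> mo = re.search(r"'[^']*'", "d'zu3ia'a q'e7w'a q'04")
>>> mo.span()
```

The match spans [1:8] → "'zu3ia'".

(1, 8)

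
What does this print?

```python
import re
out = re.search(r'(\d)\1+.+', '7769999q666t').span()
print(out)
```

(0, 12)

`\1` has to match the exact text group 1 already captured.
The match spans [0:12] → '7769999q666t'.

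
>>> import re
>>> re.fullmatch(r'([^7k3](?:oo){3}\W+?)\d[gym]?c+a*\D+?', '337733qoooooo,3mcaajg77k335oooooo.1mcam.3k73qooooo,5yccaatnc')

The pattern matches any character except [7k3], then the literal 'oo' repeated 3 times, then one or more of a non-word character (lazy) (captured); then a digit, then optionally one of [gym]; then one or more of the literal 'c', then zero or more of the literal 'a'; then one or more of a non-digit (lazy).
`re.fullmatch` is like wrapping the pattern in `^…$` (in single-line mode).
Here the pattern can't cover the whole string, so the call returns None.

None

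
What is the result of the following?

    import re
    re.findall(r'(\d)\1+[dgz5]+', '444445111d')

['4', '1']

`\1` has to match the exact text group 1 already captured.
Scanning left to right: at [0:6] match '444445', group 1 = '4'; at [6:10] match '111d', group 1 = '1'.
One capturing group, so `findall` returns just the captured substring from each match — 2 in all.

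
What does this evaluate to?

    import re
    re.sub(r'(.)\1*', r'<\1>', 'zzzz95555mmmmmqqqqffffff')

`\1` has to match the exact text group 1 already captured.
Matches: at [0:4] → 'zzzz'; at [4:5] → '9'; at [5:9] → '5555'; at [9:14] → 'mmmmm'; at [14:18] → 'qqqq'; ….
`\1` in the replacement pulls in group 1's text for each match.

'<z><9><5><m><q><f>'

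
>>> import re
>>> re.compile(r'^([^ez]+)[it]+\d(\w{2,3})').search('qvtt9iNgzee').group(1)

'qvt'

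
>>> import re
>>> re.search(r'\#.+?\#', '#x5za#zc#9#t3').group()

'#x5za#'

A `+?`/`*?`/`{m,n}?` starts at its minimum and grows only as far as needed for what follows to match.
The match spans [0:6] → '#x5za#'.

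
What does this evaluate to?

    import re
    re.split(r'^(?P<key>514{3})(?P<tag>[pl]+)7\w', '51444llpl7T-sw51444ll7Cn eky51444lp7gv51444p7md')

This matches anchored at the start of the string; then the literal '51', then exactly 3 of the literal '4' (captured as 'key'); then one or more of one of [pl] (captured as 'tag'); then a literal '7', then a word character.
Matches to split on: at [0:11] → '51444llpl7T'.
Because the pattern has a capturing group, `split` also inserts each captured text between the pieces.

['', '51444', 'llpl', '-sw51444ll7Cn eky51444lp7gv51444p7md']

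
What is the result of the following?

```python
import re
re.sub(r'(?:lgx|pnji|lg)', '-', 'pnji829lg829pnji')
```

Matches: at [0:4] → 'pnji'; at [7:9] → 'lg'; at [12:16] → 'pnji'.
Each match is replaced by '-'.

'-829-829-'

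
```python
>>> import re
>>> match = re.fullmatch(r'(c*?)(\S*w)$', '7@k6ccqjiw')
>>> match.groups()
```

The match spans [0:10] → '7@k6ccqjiw'.
Captured: group 1 = '', group 2 = '7@k6ccqjiw'.

('', '7@k6ccqjiw')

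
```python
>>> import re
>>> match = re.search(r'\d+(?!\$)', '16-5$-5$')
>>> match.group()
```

'16'

The negative lookaround is zero-width — it rules out positions where the adjacent text would match, without consuming anything.
The match spans [0:2] → '16'.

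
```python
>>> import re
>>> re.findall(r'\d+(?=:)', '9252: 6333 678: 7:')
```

The positive lookaround only admits positions where the adjacent text matches; those characters stay outside the span.
Walking the string: at [0:4] → '9252'; at [11:14] → '678'; at [16:17] → '7'.
No capturing groups, so `findall` returns the 3 full match strings.

['9252', '678', '7']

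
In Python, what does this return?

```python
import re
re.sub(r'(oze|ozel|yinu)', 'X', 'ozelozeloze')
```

Branches in `(...|...)` are attempted left-to-right; the first branch that allows the whole pattern to succeed is taken.
Matches: at [0:3] → 'oze'; at [4:7] → 'oze'; at [8:11] → 'oze'.
`sub` substitutes 'X' at each match site.

'XlXlX'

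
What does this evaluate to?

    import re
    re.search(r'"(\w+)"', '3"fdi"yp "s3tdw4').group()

'"fdi"'

`search` walks the string left to right and returns the first match it finds.
The match spans [1:6] → '"fdi"'.
Captured: group 1 = 'fdi'.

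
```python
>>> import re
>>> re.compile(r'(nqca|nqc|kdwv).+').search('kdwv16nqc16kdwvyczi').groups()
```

('kdwv',)

Unlike `match`, `search` isn't anchored — it looks for the pattern anywhere in the string.
The match spans [0:19] → 'kdwv16nqc16kdwvyczi'.
Captured: group 1 = 'kdwv'.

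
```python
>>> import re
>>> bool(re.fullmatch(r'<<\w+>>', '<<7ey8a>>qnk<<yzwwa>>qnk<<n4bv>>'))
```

`re.fullmatch` is like wrapping the pattern in `^…$` (in single-line mode).
Here the pattern can't cover the whole string, so the call returns None, and `bool(None)` is False.

False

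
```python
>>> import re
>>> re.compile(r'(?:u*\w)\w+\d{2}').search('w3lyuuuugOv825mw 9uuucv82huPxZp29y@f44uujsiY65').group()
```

Pattern: zero or more of a literal 'u', then a word character (non-capturing group); then one or more of a word character, then exactly 2 of a digit.
Unlike `match`, `search` isn't anchored — it looks for the pattern anywhere in the string.
The match spans [0:14] → 'w3lyuuuugOv825'.

'w3lyuuuugOv825'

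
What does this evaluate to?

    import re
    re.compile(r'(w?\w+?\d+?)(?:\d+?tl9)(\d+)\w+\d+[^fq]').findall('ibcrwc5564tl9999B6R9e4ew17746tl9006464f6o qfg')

This matches optionally the literal 'w', then one or more of a word character (lazy), then one or more of a digit (lazy) (captured); then one or more of a digit (lazy), then the literal 'tl9' (non-capturing group); then one or more of a digit (captured); then one or more of a word character; then one or more of a digit, then any character except [fq].
A non-greedy quantifier consumes as few characters as it can — just enough that the remainder of the pattern still matches from where it stops; whatever follows it matches normally.
Walking the string: at [0:41] match 'ibcrwc5564tl9999B6R9e4ew17746tl9006464f6o', groups = ('ibcrwc5', '999').
Multiple groups make `findall` return tuples — one 2-tuple for the one match.

[('ibcrwc5', '999')]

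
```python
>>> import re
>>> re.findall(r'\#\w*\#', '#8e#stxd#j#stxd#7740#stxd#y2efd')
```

Matches: at [0:4] → '#8e#'; at [8:11] → '#j#'; at [15:21] → '#7740#'.
`findall` yields the raw match text (3 of them) because the pattern has no groups.

['#8e#', '#j#', '#7740#']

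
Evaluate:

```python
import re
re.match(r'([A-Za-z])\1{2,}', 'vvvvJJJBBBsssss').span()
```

`\1` has to match the exact text group 1 already captured.
With `match`, the pattern is implicitly anchored at the beginning.
The match spans [0:4] → 'vvvv'.
Captured: group 1 = 'v'.

(0, 4)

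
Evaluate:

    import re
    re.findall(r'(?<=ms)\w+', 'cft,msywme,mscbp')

Lookahead/lookbehind check context without consuming it, so the matched span excludes the asserted characters.
`findall` yields the raw match text (2 of them) because the pattern has no groups.

['ywme', 'cbp']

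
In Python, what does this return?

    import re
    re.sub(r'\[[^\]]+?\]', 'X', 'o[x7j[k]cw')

'oXcw'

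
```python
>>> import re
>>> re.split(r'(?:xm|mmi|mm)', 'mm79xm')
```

['', '79', '']

Splitting on the pattern gives 3 pieces.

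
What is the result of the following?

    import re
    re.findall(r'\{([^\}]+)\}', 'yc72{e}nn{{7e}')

`findall` collects group 1 from each match (2 total).

['e', '{7e']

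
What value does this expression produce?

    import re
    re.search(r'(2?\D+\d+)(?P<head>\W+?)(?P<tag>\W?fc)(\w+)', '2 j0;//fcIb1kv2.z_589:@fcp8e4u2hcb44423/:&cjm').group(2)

';/'

This matches optionally the literal '2', then one or more of a non-digit, then one or more of a digit (captured); then one or more of a non-word character (lazy) (captured as 'head'); then optionally a non-word character, then the literal 'fc' (captured as 'tag'); then one or more of a word character (captured).
The `?` after the quantifier makes it lazy — it takes as little as possible before letting the rest of the pattern try.
`re.search` tries every starting position until one works.
The match spans [0:15] → '2 j0;//fcIb1kv2'.
Captured: group 1 = '2 j0', group 2 = ';/', group 3 = '/fc', group 4 = 'Ib1kv2'.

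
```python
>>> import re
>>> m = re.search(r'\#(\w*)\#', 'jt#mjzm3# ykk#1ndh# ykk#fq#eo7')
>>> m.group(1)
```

The match spans [2:9] → '#mjzm3#'.
Captured: group 1 = 'mjzm3'.

'mjzm3'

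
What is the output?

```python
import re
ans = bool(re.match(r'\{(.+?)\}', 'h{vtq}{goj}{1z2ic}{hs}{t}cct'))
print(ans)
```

With `match`, the pattern is implicitly anchored at the beginning.
Here position 0 doesn't satisfy it, so the call returns None, and `bool(None)` is False.

False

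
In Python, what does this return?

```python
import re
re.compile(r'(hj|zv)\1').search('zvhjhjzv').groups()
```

('hj',)

The match spans [2:6] → 'hjhj'.
Captured: group 1 = 'hj'.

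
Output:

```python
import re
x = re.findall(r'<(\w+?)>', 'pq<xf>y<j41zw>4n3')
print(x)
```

['xf', 'j41zw']

Matches: at [2:6] match '<xf>', group 1 = 'xf'; at [7:14] match '<j41zw>', group 1 = 'j41zw'.
`findall` collects group 1 from each match (2 total).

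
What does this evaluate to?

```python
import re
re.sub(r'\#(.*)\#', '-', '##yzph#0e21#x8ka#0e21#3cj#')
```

Every occurrence is swapped for '-'.

'-'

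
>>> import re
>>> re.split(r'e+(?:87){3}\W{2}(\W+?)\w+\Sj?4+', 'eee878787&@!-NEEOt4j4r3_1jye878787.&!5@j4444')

['', '!-', 'r3_1jy', '!', '']

The pattern matches one or more of a literal 'e', then the literal '87' repeated 3 times; then exactly 2 of a non-word character; then one or more of a non-word character (lazy) (captured); then one or more of a word character; then a non-whitespace character, then optionally the literal 'j', then one or more of the literal '4'.
Matches to split on: at [0:21] → 'eee878787&@!-NEEOt4j4'; at [27:44] → 'e878787.&!5@j4444'.
`re.split` interleaves the captured-group text with the surrounding fragments.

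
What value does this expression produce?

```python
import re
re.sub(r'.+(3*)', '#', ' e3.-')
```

The pattern matches one or more of any character; then zero or more of a literal '3' (captured).
Matches: at [0:5] → ' e3.-'.
Every occurrence is swapped for '#'.

'#'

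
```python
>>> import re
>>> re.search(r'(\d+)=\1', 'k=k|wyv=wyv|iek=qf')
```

None

The backreference `\1` re-matches whatever the first group consumed, character for character.
`search` walks the string left to right and returns the first match it finds.
Here no position works, so the call returns None.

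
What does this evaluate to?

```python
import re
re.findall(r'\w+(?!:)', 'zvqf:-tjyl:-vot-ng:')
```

['zvq', 'tjy', 'vot', 'n']

The negative lookaround is zero-width — it rules out positions where the adjacent text would match, without consuming anything.
No capturing groups, so `findall` returns the 4 full match strings.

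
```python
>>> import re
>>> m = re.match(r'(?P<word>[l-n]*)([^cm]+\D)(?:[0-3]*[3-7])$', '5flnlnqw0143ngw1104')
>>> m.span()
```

(0, 19)

This matches zero or more of a character in [l-n] (captured as 'word'); then one or more of any character except [cm], then a non-digit (captured); then zero or more of a character in [0-3], then a character in [3-7] (non-capturing group); then anchored at the end.
`re.match` only tries the pattern at the start of the string.
The match spans [0:19] → '5flnlnqw0143ngw1104'.
Captured: group 1 = '', group 2 = '5flnlnqw0143ngw'.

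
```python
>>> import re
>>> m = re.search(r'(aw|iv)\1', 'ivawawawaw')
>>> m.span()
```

(2, 6)

The backreference `\1` re-matches whatever the first group consumed, character for character.
`re.search` scans for the first position where the pattern succeeds.
The match spans [2:6] → 'awaw'.
Captured: group 1 = 'aw'.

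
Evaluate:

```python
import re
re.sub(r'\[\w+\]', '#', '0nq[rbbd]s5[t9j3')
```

'0nq#s5[t9j3'

Every occurrence is swapped for '#'.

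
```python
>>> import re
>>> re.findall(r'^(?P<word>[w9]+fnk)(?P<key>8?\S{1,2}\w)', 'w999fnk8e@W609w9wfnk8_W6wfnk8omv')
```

This matches anchored at the start of the string; then one or more of one of [w9], then the literal 'fnk' (captured as 'word'); then optionally a literal '8', then 1 to 2 of a non-whitespace character, then a word character (captured as 'key').
Scanning left to right: at [0:11] match 'w999fnk8e@W', groups = ('w999fnk', '8e@W').
Multiple groups make `findall` return tuples — one 2-tuple for the one match.

[('w999fnk', '8e@W')]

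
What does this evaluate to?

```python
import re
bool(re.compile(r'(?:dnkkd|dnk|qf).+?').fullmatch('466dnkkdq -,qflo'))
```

False

`re.fullmatch` is like wrapping the pattern in `^…$` (in single-line mode).
Here the pattern can't cover the whole string, so the call returns None, and `bool(None)` is False.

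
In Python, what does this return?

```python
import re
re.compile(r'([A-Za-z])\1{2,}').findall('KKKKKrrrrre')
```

['K', 'r']

After group 1 captures some text, `\1` only succeeds where that same text appears again.
Walking the string: at [0:5] match 'KKKKK', group 1 = 'K'; at [5:10] match 'rrrrr', group 1 = 'r'.
Because there's exactly one group, `findall` drops the full match and keeps group 1 from each hit.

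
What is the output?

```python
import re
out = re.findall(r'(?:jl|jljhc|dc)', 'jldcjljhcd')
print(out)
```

Alternation isn't longest-match — the leftmost alternative that fits at this position is chosen.
Matches: at [0:2] → 'jl'; at [2:4] → 'dc'; at [4:6] → 'jl'.
Since nothing is captured, `findall` lists the 3 matched substrings directly.

['jl', 'dc', 'jl']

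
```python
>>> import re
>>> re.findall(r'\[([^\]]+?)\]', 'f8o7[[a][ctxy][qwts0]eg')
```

['[a', 'ctxy', 'qwts0']

Because there's exactly one group, `findall` drops the full match and keeps group 1 from each hit.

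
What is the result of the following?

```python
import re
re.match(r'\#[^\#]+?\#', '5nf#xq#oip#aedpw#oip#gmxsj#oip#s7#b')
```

`re.match` won't scan ahead — the pattern has to work from the very first character.
Here position 0 doesn't satisfy it, so the call returns None.

None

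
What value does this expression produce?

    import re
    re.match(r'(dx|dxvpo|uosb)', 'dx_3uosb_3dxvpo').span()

(0, 2)

`re.match` won't scan ahead — the pattern has to work from the very first character.
The match spans [0:2] → 'dx'.
Captured: group 1 = 'dx'.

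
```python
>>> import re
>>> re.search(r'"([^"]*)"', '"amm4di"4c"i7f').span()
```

(0, 8)

The match spans [0:8] → '"amm4di"'.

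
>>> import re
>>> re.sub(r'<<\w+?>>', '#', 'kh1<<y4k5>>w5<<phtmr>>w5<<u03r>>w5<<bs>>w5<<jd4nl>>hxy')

`sub` substitutes '#' at each match site.

'kh1#w5#w5#w5#w5#hxy'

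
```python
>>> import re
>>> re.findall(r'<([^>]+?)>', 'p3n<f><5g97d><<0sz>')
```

['f', '5g97d', '<0sz']

Matches: at [3:6] match '<f>', group 1 = 'f'; at [6:13] match '<5g97d>', group 1 = '5g97d'; at [13:19] match '<<0sz>', group 1 = '<0sz'.
`findall` collects group 1 from each match (3 total).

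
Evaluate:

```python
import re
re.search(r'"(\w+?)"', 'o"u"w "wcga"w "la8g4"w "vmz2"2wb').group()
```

'"u"'

Unlike `match`, `search` isn't anchored — it looks for the pattern anywhere in the string.
The match spans [1:4] → '"u"'.
Captured: group 1 = 'u'.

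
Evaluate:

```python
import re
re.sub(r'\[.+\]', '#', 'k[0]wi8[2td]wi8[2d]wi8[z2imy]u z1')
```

Each match is replaced by '#'.

'k#u z1'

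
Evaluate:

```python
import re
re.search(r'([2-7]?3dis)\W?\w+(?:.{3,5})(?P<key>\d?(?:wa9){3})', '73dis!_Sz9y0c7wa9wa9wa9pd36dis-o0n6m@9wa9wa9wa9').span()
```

This matches optionally a character in [2-7], then the literal '3d', then the literal 'is' (captured); then optionally a non-word character; then one or more of a word character; then 3 to 5 of any character (non-capturing group); then optionally a digit, then the literal 'wa9' repeated 3 times (captured as 'key').
`search` walks the string left to right and returns the first match it finds.
The match spans [0:23] → '73dis!_Sz9y0c7wa9wa9wa9'.
Captured: group 1 = '73dis', group 2 = 'wa9wa9wa9'.

(0, 23)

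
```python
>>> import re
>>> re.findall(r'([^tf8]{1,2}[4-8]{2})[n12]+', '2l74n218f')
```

['2l74']

This matches 1 to 2 of any character except [tf8], then exactly 2 of a character in [4-8] (captured); then one or more of one of [n12].
Walking the string: at [0:7] match '2l74n21', group 1 = '2l74'.
Because there's exactly one group, `findall` drops the full match and keeps group 1 from the one hit.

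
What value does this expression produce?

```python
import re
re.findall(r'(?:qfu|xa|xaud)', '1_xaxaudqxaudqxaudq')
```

`|` is ordered: at each position the engine commits to the first alternative that works.
With no groups in the pattern, `findall` gives back each whole match — 4 here.

['xa', 'xa', 'xa', 'xa']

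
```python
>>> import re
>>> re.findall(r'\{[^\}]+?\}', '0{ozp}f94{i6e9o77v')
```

With no groups in the pattern, `findall` gives back each whole match — 1 here.

['{ozp}']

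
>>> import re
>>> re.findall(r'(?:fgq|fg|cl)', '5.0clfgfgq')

`|` is ordered: at each position the engine commits to the first alternative that works.
No capturing groups, so `findall` returns the 3 full match strings.

['cl', 'fg', 'fgq']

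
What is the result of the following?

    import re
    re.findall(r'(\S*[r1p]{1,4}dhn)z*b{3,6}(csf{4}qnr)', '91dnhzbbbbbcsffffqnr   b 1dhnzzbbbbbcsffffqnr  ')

[('1dhn', 'csffffqnr')]

Pattern: zero or more of a non-whitespace character, then 1 to 4 of one of [r1p], then the literal 'dhn' (captured); then zero or more of the literal 'z', then 3 to 6 of a literal 'b'; then the literal 'cs', then exactly 4 of the literal 'f', then the literal 'qnr' (captured).
With 2 capturing groups, `findall` returns a 2-tuple per match.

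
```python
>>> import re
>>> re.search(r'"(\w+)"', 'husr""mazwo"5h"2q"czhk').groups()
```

`re.search` scans for the first position where the pattern succeeds.
The match spans [5:12] → '"mazwo"'.
Captured: group 1 = 'mazwo'.

('mazwo',)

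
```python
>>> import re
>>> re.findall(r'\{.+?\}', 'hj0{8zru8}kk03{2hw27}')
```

['{8zru8}', '{2hw27}']

A `+?`/`*?`/`{m,n}?` starts at its minimum and grows only as far as needed for what follows to match.
Matches: at [3:10] → '{8zru8}'; at [14:21] → '{2hw27}'.
Since nothing is captured, `findall` lists the 2 matched substrings directly.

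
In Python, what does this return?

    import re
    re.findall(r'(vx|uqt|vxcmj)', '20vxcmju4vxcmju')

['vx', 'vx']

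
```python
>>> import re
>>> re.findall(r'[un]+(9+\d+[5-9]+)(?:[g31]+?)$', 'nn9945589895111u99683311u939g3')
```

Pattern: one or more of one of [un]; then one or more of a literal '9', then one or more of a digit, then one or more of a character in [5-9] (captured); then one or more of one of [g31] (lazy) (non-capturing group); then anchored at the end.
Walking the string: at [24:30] match 'u939g3', group 1 = '939'.
With a single group, `findall` returns only what that group captured — 1 item.

['939']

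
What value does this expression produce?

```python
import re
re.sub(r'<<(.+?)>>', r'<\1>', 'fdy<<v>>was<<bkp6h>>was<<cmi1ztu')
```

Matches: at [3:8] → '<<v>>'; at [11:20] → '<<bkp6h>>'.
The replacement refers to a captured group, so each match is rewritten using its own captured text.

'fdy<v>was<bkp6h>was<<cmi1ztu'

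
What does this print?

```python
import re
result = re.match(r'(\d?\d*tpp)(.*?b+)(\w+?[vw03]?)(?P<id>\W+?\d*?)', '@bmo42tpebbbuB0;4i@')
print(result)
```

None

This matches optionally a digit, then zero or more of a digit, then the literal 'tpp' (captured); then zero or more of any character (lazy), then one or more of a literal 'b' (captured); then one or more of a word character (lazy), then optionally one of [vw03] (captured); then one or more of a non-word character (lazy), then zero or more of a digit (lazy) (captured as 'id').
`match` is anchored at position 0; if the pattern doesn't fit there, it returns None.
Here the string doesn't start with a match, so the call returns None.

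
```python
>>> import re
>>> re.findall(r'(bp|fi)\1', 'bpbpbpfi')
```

['bp']

`\1` is not a pattern — it's the concrete string captured by group 1, re-applied verbatim.
Walking the string: at [0:4] match 'bpbp', group 1 = 'bp'.
`findall` collects group 1 from the one match (1 total).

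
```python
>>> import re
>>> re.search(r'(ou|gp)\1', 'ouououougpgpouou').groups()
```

The backreference `\1` re-matches whatever the first group consumed, character for character.
`search` walks the string left to right and returns the first match it finds.
The match spans [0:4] → 'ouou'.
Captured: group 1 = 'ou'.

('ou',)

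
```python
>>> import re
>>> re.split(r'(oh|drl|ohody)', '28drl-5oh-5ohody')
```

['28', 'drl', '-5', 'oh', '-5', 'oh', 'ody']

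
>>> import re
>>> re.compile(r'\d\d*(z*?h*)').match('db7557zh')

None

The pattern matches a digit, then zero or more of a digit; then zero or more of a literal 'z' (lazy), then zero or more of the literal 'h' (captured).
`re.match` won't scan ahead — the pattern has to work from the very first character.
Here the pattern fails at index 0, so the call returns None.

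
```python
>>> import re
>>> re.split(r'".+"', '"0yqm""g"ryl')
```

['', 'ryl']

Matches to split on: at [0:9] → '"0yqm""g"'.
`split` removes every match and returns the 2 fragments in between.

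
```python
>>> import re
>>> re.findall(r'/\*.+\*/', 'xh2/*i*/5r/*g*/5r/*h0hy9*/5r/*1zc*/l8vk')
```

['/*i*/5r/*g*/5r/*h0hy9*/5r/*1zc*/']

Walking the string: at [3:35] → '/*i*/5r/*g*/5r/*h0hy9*/5r/*1zc*/'.
`findall` yields the raw match text (1 of them) because the pattern has no groups.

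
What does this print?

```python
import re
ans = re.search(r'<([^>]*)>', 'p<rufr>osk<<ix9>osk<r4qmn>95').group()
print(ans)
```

`re.search` scans for the first position where the pattern succeeds.
The match spans [1:7] → '<rufr>'.
Captured: group 1 = 'rufr'.

<rufr>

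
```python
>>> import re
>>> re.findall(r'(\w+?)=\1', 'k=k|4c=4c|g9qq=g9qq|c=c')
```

['k', '4c', 'g9qq', 'c']

A backreference is literal: `\1` must see the identical characters the first group matched.
Walking the string: at [0:3] match 'k=k', group 1 = 'k'; at [4:9] match '4c=4c', group 1 = '4c'; at [10:19] match 'g9qq=g9qq', group 1 = 'g9qq'; at [20:23] match 'c=c', group 1 = 'c'.
One capturing group, so `findall` returns just the captured substring from each match — 4 in all.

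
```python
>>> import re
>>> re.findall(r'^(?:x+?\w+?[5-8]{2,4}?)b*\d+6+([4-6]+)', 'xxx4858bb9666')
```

This matches anchored at the start of the string; then one or more of a literal 'x' (lazy), then one or more of a word character (lazy), then 2 to 4 of a character in [5-8] (lazy) (non-capturing group); then zero or more of a literal 'b', then one or more of a digit, then one or more of the literal '6'; then one or more of a character in [4-6] (captured).
Matches: at [0:13] match 'xxx4858bb9666', group 1 = '6'.
Because there's exactly one group, `findall` drops the full match and keeps group 1 from the one hit.

['6']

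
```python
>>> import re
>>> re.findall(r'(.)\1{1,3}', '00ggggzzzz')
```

['0', 'g', 'z']

`\1` is not a pattern — it's the concrete string captured by group 1, re-applied verbatim.
Scanning left to right: at [0:2] match '00', group 1 = '0'; at [2:6] match 'gggg', group 1 = 'g'; at [6:10] match 'zzzz', group 1 = 'z'.
With a single group, `findall` returns only what that group captured — 3 items.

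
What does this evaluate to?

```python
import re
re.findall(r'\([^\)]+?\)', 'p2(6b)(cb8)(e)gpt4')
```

['(6b)', '(cb8)', '(e)']

Scanning left to right: at [2:6] → '(6b)'; at [6:11] → '(cb8)'; at [11:14] → '(e)'.
No capturing groups, so `findall` returns the 3 full match strings.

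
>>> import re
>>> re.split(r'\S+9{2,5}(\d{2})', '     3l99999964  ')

['     ', '64', '  ']

Pattern: one or more of a non-whitespace character, then 2 to 5 of the literal '9'; then exactly 2 of a digit (captured).
Matches to split on: at [5:15] → '3l99999964'.
With a capturing group present, the delimiter's captured portion is kept in the result list.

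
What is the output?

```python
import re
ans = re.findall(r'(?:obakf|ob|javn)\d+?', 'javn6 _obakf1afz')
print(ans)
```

Walking the string: at [0:5] → 'javn6'; at [7:13] → 'obakf1'.
Since nothing is captured, `findall` lists the 2 matched substrings directly.

['javn6', 'obakf1']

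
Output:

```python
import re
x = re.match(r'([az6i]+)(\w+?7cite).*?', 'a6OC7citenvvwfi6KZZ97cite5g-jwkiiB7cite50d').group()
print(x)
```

`re.match` only tries the pattern at the start of the string.
The match spans [0:9] → 'a6OC7cite'.

a6OC7cite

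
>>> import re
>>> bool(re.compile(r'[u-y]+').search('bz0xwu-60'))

This matches one or more of a character in [u-y].
Unlike `match`, `search` isn't anchored — it looks for the pattern anywhere in the string.
The match spans [3:6] → 'xwu'.

True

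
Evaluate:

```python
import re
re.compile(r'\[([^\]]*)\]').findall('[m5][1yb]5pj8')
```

['m5', '1yb']

`findall` collects group 1 from each match (2 total).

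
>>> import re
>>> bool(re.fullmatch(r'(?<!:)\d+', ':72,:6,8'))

The negative lookaround is zero-width — it rules out positions where the adjacent text would match, without consuming anything.
`fullmatch` succeeds only if the pattern covers the string from start to end.
Here the string isn't matched end-to-end, so the call returns None, and `bool(None)` is False.

False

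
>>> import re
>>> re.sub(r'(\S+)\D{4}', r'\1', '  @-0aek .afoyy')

'  @-0aekoyy'

Pattern: one or more of a non-whitespace character (captured); then exactly 4 of a non-digit.
Each match is replaced using the text its own group 1 captured.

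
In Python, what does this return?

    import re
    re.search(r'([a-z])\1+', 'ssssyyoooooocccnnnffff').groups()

('s',)

After group 1 captures some text, `\1` only succeeds where that same text appears again.
Unlike `match`, `search` isn't anchored — it looks for the pattern anywhere in the string.
The match spans [0:4] → 'ssss'.
Captured: group 1 = 's'.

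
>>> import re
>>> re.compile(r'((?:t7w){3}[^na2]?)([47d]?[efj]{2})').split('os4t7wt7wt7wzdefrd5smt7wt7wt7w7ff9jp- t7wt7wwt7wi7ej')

['os4', 't7wt7wt7wz', 'def', 'rd5sm', 't7wt7wt7w7', 'ff', '9jp- t7wt7wwt7wi7ej']

This matches the literal 't7w' repeated 3 times, then optionally any character except [na2] (captured); then optionally one of [47d], then exactly 2 of one of [efj] (captured).
Matches to split on: at [3:16] → 't7wt7wt7wzdef'; at [21:33] → 't7wt7wt7w7ff'.
Because the pattern has a capturing group, `split` also inserts each captured text between the pieces.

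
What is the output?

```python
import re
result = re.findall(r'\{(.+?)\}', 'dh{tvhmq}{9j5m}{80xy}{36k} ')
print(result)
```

['tvhmq', '9j5m', '80xy', '36k']

A non-greedy quantifier consumes as few characters as it can — just enough that the remainder of the pattern still matches from where it stops; whatever follows it matches normally.
With a single group, `findall` returns only what that group captured — 4 items.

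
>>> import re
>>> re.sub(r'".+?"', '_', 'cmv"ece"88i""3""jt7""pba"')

The `?` after the quantifier makes it lazy — it takes as little as possible before letting the rest of the pattern try.
Matches: at [3:8] → '"ece"'; at [11:15] → '""3"'; at [15:20] → '"jt7"'; at [20:25] → '"pba"'.
Every occurrence is swapped for '_'.

'cmv_88i___'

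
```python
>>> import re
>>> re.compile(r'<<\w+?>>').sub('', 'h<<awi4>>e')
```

'he'

Matches: at [1:9] → '<<awi4>>'.
Every occurrence is swapped for ''.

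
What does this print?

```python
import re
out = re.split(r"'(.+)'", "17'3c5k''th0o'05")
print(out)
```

['17', "3c5k''th0o", '05']

Matches to split on: at [2:14] → "'3c5k''th0o'".
The group in the pattern means `split` returns the separators' captures alongside the pieces.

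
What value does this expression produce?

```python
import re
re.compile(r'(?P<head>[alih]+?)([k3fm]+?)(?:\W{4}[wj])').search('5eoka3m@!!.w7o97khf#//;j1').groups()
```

The match spans [4:12] → 'a3m@!!.w'.
Captured: group 1 = 'a', group 2 = '3m'.

('a', '3m')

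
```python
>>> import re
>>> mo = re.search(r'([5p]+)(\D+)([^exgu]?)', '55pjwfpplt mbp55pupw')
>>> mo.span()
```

The match spans [0:15] → '55pjwfpplt mbp5'.

(0, 15)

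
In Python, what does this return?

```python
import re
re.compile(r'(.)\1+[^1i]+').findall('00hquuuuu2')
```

`\1` has to match the exact text group 1 already captured.
Walking the string: at [0:10] match '00hquuuuu2', group 1 = '0'.
With a single group, `findall` returns only what that group captured — 1 item.

['0']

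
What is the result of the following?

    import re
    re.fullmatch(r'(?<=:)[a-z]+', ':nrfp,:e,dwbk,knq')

None

Because the assertion is zero-width, the text it checks is not consumed and won't appear in the result.
For `fullmatch`, every character of the input must be accounted for by the pattern.
Here the pattern can't cover the whole string, so the call returns None.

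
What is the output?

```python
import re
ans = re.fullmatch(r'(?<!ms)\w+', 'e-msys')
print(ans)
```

`re.fullmatch` is like wrapping the pattern in `^…$` (in single-line mode).
Here there's no way to consume every character, so the call returns None.

None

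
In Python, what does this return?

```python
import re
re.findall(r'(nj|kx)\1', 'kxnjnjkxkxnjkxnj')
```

A backreference is literal: `\1` must see the identical characters the first group matched.
With a single group, `findall` returns only what that group captured — 2 items.

['nj', 'kx']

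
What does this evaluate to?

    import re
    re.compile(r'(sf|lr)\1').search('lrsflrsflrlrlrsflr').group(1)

'lr'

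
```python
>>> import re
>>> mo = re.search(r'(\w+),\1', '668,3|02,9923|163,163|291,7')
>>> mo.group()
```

`\1` has to match the exact text group 1 already captured.
The match spans [14:21] → '163,163'.

'163,163'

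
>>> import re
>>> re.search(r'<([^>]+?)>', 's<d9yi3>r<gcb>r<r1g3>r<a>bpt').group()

'<d9yi3>'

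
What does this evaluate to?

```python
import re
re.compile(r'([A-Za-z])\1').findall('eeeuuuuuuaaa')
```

A backreference is literal: `\1` must see the identical characters the first group matched.
Walking the string: at [0:2] match 'ee', group 1 = 'e'; at [3:5] match 'uu', group 1 = 'u'; at [5:7] match 'uu', group 1 = 'u'; at [7:9] match 'uu', group 1 = 'u'; at [9:11] match 'aa', group 1 = 'a'.
Because there's exactly one group, `findall` drops the full match and keeps group 1 from each hit.

['e', 'u', 'u', 'u', 'a']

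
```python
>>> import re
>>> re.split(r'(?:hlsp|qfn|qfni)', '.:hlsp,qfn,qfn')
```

Each match becomes a cut point; 4 segments remain.

['.:', ',', ',', '']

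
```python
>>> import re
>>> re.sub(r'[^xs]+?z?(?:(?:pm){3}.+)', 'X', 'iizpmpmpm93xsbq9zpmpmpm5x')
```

The pattern matches one or more of any character except [xs] (lazy); then optionally a literal 'z'; then the literal 'pm' repeated 3 times, then one or more of any character (non-capturing group).
Matches: at [0:25] → 'iizpmpmpm93xsbq9zpmpmpm5x'.
Every occurrence is swapped for 'X'.

'X'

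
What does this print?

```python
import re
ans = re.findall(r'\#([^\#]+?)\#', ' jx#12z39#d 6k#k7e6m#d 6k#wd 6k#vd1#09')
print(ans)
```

Scanning left to right: at [3:10] match '#12z39#', group 1 = '12z39'; at [14:21] match '#k7e6m#', group 1 = 'k7e6m'; at [25:32] match '#wd 6k#', group 1 = 'wd 6k'.
`findall` collects group 1 from each match (3 total).

['12z39', 'k7e6m', 'wd 6k']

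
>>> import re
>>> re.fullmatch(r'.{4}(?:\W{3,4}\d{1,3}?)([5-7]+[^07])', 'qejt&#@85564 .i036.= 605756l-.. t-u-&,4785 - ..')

None

For `fullmatch`, every character of the input must be accounted for by the pattern.
Here the string isn't matched end-to-end, so the call returns None.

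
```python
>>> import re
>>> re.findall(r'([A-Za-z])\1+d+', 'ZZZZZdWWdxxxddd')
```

`\1` has to match the exact text group 1 already captured.
Scanning left to right: at [0:6] match 'ZZZZZd', group 1 = 'Z'; at [6:9] match 'WWd', group 1 = 'W'; at [9:15] match 'xxxddd', group 1 = 'x'.
`findall` collects group 1 from each match (3 total).

['Z', 'W', 'x']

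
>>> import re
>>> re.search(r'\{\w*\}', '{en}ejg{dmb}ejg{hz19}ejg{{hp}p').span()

The match spans [0:4] → '{en}'.

(0, 4)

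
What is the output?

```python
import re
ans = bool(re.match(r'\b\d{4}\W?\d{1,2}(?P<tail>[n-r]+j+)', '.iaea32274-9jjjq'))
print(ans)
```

False

This matches a word boundary (`\b`, zero-width); then exactly 4 of a digit, then optionally a non-word character, then 1 to 2 of a digit; then one or more of a character in [n-r], then one or more of the literal 'j' (captured as 'tail').
With `match`, the pattern is implicitly anchored at the beginning.
Here the string doesn't start with a match, so the call returns None, and `bool(None)` is False.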